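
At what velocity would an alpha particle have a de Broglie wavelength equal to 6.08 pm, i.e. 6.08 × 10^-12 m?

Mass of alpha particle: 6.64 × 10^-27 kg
1.64 × 10^4 m/s

From λ = h/(mv), solve for v:

v = h/(mλ)
v = (6.626 × 10^-34 J·s) / (6.64 × 10^-27 kg × 6.08 × 10^-12 m)
v = 1.64 × 10^4 m/s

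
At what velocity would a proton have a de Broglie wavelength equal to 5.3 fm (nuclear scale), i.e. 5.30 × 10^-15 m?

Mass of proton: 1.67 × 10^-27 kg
7.49 × 10^7 m/s

From λ = h/(mv), solve for v:

v = h/(mλ)
v = (6.626 × 10^-34 J·s) / (1.67 × 10^-27 kg × 5.30 × 10^-15 m)
v = 7.49 × 10^7 m/s

Note: This velocity is 25.0% of the speed of light, so relativistic corrections would be needed for a more accurate calculation.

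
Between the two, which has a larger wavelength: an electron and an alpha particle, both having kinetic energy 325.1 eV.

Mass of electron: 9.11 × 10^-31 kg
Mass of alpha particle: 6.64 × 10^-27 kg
The electron has the longer wavelength.

Using λ = h/√(2mKE):

For electron: λ₁ = h/√(2m₁KE) = 6.80 × 10^-11 m
For alpha particle: λ₂ = h/√(2m₂KE) = 7.97 × 10^-13 m

Since λ ∝ 1/√m at constant kinetic energy, the lighter particle has the longer wavelength.

The electron has the longer de Broglie wavelength.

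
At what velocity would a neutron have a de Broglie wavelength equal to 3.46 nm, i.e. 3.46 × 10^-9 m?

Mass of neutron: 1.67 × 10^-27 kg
1.15 × 10^2 m/s

From λ = h/(mv), solve for v:

v = h/(mλ)
v = (6.626 × 10^-34 J·s) / (1.67 × 10^-27 kg × 3.46 × 10^-9 m)
v = 1.15 × 10^2 m/s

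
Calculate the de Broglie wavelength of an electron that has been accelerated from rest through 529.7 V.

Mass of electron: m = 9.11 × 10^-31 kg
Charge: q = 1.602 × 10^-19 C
5.33 × 10^-11 m

When a particle is accelerated through voltage V, it gains kinetic energy KE = qV.

The de Broglie wavelength is then λ = h/√(2mqV):

λ = h/√(2mqV)
λ = (6.626 × 10^-34 J·s) / √(2 × 9.11 × 10^-31 kg × 1.602 × 10^-19 C × 529.7 V)
λ = 5.33 × 10^-11 m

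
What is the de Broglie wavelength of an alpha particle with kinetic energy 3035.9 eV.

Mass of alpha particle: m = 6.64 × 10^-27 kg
2.61 × 10^-13 m

Using λ = h/√(2mKE):

First convert KE to Joules: KE = 3035.9 eV = 4.864 × 10^-16 J

λ = h/√(2mKE)
λ = (6.626 × 10^-34 J·s) / √(2 × 6.64 × 10^-27 kg × 4.864 × 10^-16 J)
λ = 2.61 × 10^-13 m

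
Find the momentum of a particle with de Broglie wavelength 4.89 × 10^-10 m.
1.36 × 10^-24 kg·m/s

From the de Broglie relation λ = h/p, we solve for p:

p = h/λ
p = (6.626 × 10^-34 J·s) / (4.89 × 10^-10 m)
p = 1.36 × 10^-24 kg·m/s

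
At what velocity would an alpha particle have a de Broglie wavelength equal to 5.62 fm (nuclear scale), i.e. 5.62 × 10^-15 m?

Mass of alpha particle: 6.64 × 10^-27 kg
1.78 × 10^7 m/s

From λ = h/(mv), solve for v:

v = h/(mλ)
v = (6.626 × 10^-34 J·s) / (6.64 × 10^-27 kg × 5.62 × 10^-15 m)
v = 1.78 × 10^7 m/s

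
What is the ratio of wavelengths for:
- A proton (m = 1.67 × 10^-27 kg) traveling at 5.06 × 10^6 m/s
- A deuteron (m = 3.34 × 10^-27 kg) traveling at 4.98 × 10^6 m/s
λ₁/λ₂ = 1.97

Using λ = h/(mv):

λ₁ = h/(m₁v₁) = 7.84 × 10^-14 m
λ₂ = h/(m₂v₂) = 3.98 × 10^-14 m

Ratio λ₁/λ₂ = (m₂v₂)/(m₁v₁)
         = (3.34 × 10^-27 kg × 4.98 × 10^6 m/s) / (1.67 × 10^-27 kg × 5.06 × 10^6 m/s)
         = 1.97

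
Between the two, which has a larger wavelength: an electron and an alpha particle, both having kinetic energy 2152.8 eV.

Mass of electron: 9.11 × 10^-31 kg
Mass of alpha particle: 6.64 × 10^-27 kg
The electron has the longer wavelength.

Using λ = h/√(2mKE):

For electron: λ₁ = h/√(2m₁KE) = 2.64 × 10^-11 m
For alpha particle: λ₂ = h/√(2m₂KE) = 3.10 × 10^-13 m

Since λ ∝ 1/√m at constant kinetic energy, the lighter particle has the longer wavelength.

The electron has the longer de Broglie wavelength.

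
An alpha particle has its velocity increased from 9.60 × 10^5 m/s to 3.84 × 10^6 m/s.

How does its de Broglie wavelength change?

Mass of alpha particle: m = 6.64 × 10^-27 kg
The wavelength decreases by a factor of 4.

Using λ = h/(mv):

Initial wavelength: λ₁ = h/(mv₁) = 1.04 × 10^-13 m
Final wavelength: λ₂ = h/(mv₂) = 2.60 × 10^-14 m

Since λ ∝ 1/v, when velocity increases by a factor of 4, the wavelength decreases by a factor of 4.

λ₂/λ₁ = v₁/v₂ = 1/4

The wavelength decreases by a factor of 4.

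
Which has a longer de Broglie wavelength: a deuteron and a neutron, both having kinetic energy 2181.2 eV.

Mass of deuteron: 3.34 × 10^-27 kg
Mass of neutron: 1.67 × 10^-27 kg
The neutron has the longer wavelength.

Using λ = h/√(2mKE):

For deuteron: λ₁ = h/√(2m₁KE) = 4.34 × 10^-13 m
For neutron: λ₂ = h/√(2m₂KE) = 6.13 × 10^-13 m

Since λ ∝ 1/√m at constant kinetic energy, the lighter particle has the longer wavelength.

The neutron has the longer de Broglie wavelength.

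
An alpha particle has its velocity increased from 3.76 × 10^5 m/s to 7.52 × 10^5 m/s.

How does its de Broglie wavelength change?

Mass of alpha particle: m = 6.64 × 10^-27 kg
The wavelength decreases by a factor of 2.

Using λ = h/(mv):

Initial wavelength: λ₁ = h/(mv₁) = 2.65 × 10^-13 m
Final wavelength: λ₂ = h/(mv₂) = 1.33 × 10^-13 m

Since λ ∝ 1/v, when velocity increases by a factor of 2, the wavelength decreases by a factor of 2.

λ₂/λ₁ = v₁/v₂ = 1/2

The wavelength decreases by a factor of 2.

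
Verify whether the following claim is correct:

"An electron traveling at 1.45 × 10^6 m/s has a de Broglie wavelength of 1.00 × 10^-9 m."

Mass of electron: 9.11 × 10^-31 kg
False

The claim is incorrect.

Using λ = h/(mv):
λ = (6.626 × 10^-34 J·s) / (9.11 × 10^-31 kg × 1.45 × 10^6 m/s)
λ = 5.02 × 10^-10 m

The actual wavelength differs from the claimed 1.00 × 10^-9 m.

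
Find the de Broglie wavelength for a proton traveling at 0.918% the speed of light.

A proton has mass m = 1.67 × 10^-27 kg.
1.44 × 10^-13 m

Using the de Broglie relation λ = h/(mv):

v = 0.918% × c = 2.752 × 10^6 m/s

λ = h/(mv)
λ = (6.626 × 10^-34 J·s) / (1.67 × 10^-27 kg × 2.752 × 10^6 m/s)
λ = 1.44 × 10^-13 m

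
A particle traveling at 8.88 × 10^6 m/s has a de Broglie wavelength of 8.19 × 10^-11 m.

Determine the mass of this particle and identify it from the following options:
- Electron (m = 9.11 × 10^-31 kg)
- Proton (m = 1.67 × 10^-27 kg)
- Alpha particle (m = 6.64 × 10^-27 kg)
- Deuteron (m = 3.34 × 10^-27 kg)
The particle is an electron.

From λ = h/(mv), solve for mass:

m = h/(λv)
m = (6.626 × 10^-34 J·s) / (8.19 × 10^-11 m × 8.88 × 10^6 m/s)
m = 9.11 × 10^-31 kg

Comparing with the listed masses, this is closest to an electron.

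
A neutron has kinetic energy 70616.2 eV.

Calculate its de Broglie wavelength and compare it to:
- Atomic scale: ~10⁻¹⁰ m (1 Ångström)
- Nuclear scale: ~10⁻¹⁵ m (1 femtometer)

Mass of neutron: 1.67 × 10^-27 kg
λ = 1.08 × 10^-13 m, which is between nuclear and atomic scales.

Using λ = h/√(2mKE):

KE = 70616.2 eV = 1.131 × 10^-14 J

λ = h/√(2mKE)
λ = (6.626 × 10^-34 J·s) / √(2 × 1.67 × 10^-27 kg × 1.131 × 10^-14 J)
λ = 1.08 × 10^-13 m

Comparison:
- Atomic scale (10⁻¹⁰ m): λ is 0.0011× this size
- Nuclear scale (10⁻¹⁵ m): λ is 1.1e+02× this size

The wavelength is between nuclear and atomic scales.

This wavelength is appropriate for probing atomic structure but too large for nuclear physics experiments.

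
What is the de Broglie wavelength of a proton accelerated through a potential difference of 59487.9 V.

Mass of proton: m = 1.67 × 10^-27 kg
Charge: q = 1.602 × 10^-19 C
1.17 × 10^-13 m

When a particle is accelerated through voltage V, it gains kinetic energy KE = qV.

The de Broglie wavelength is then λ = h/√(2mqV):

λ = h/√(2mqV)
λ = (6.626 × 10^-34 J·s) / √(2 × 1.67 × 10^-27 kg × 1.602 × 10^-19 C × 59487.9 V)
λ = 1.17 × 10^-13 m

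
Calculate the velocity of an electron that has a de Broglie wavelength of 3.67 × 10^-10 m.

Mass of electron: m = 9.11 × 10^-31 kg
1.98 × 10^6 m/s

From the de Broglie relation λ = h/(mv), we solve for v:

v = h/(mλ)
v = (6.626 × 10^-34 J·s) / (9.11 × 10^-31 kg × 3.67 × 10^-10 m)
v = 1.98 × 10^6 m/s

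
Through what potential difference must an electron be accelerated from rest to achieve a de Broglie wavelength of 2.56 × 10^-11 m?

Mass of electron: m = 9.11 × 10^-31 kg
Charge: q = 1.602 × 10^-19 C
2.30 × 10^3 V

From λ = h/√(2mqV), we solve for V:

λ² = h²/(2mqV)
V = h²/(2mqλ²)
V = (6.626 × 10^-34 J·s)² / (2 × 9.11 × 10^-31 kg × 1.602 × 10^-19 C × (2.56 × 10^-11 m)²)
V = 2.30 × 10^3 V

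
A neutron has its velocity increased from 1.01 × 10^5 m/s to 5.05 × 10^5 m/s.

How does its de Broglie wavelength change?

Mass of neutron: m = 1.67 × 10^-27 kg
The wavelength decreases by a factor of 5.

Using λ = h/(mv):

Initial wavelength: λ₁ = h/(mv₁) = 3.93 × 10^-12 m
Final wavelength: λ₂ = h/(mv₂) = 7.86 × 10^-13 m

Since λ ∝ 1/v, when velocity increases by a factor of 5, the wavelength decreases by a factor of 5.

λ₂/λ₁ = v₁/v₂ = 1/5

The wavelength decreases by a factor of 5.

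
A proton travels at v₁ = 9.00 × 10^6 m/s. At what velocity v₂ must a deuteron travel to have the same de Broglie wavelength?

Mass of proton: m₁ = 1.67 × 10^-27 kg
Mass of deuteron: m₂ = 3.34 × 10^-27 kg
v₂ = 4.50 × 10^6 m/s

For equal de Broglie wavelengths: λ₁ = λ₂

h/(m₁v₁) = h/(m₂v₂)
m₁v₁ = m₂v₂
v₂ = v₁ · (m₁/m₂)

v₂ = 9.00 × 10^6 m/s × (1.67 × 10^-27 kg / 3.34 × 10^-27 kg)
v₂ = 4.50 × 10^6 m/s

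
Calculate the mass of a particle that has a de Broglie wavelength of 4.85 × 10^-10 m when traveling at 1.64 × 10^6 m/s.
8.33 × 10^-31 kg

From the de Broglie relation λ = h/(mv), we solve for m:

m = h/(λv)
m = (6.626 × 10^-34 J·s) / (4.85 × 10^-10 m × 1.64 × 10^6 m/s)
m = 8.33 × 10^-31 kg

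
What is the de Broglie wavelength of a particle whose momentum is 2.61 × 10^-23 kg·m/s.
2.54 × 10^-11 m

Using the de Broglie relation λ = h/p:

λ = h/p
λ = (6.626 × 10^-34 J·s) / (2.61 × 10^-23 kg·m/s)
λ = 2.54 × 10^-11 m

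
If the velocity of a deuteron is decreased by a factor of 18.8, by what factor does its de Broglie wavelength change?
The wavelength increases by a factor of 18.8.

From λ = h/(mv), the wavelength is inversely proportional to velocity:

λ ∝ 1/v

If v → v/18.8, then λ → 18.8λ

When velocity is decreased by a factor of 18.8, the wavelength increases by a factor of 18.8.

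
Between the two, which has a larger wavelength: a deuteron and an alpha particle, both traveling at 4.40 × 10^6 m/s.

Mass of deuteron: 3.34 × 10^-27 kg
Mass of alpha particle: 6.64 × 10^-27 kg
The deuteron has the longer wavelength.

Using λ = h/(mv), since both particles have the same velocity, the wavelength depends only on mass.

For deuteron: λ₁ = h/(m₁v) = 4.51 × 10^-14 m
For alpha particle: λ₂ = h/(m₂v) = 2.27 × 10^-14 m

Since λ ∝ 1/m at constant velocity, the lighter particle has the longer wavelength.

The deuteron has the longer de Broglie wavelength.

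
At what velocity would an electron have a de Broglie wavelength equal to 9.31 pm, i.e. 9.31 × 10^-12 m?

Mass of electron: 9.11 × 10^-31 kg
7.81 × 10^7 m/s

From λ = h/(mv), solve for v:

v = h/(mλ)
v = (6.626 × 10^-34 J·s) / (9.11 × 10^-31 kg × 9.31 × 10^-12 m)
v = 7.81 × 10^7 m/s

Note: This velocity is 26.1% of the speed of light, so relativistic corrections would be needed for a more accurate calculation.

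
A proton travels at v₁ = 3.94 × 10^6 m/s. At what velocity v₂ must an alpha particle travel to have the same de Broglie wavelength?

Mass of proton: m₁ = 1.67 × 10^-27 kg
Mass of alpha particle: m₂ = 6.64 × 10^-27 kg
v₂ = 9.91 × 10^5 m/s

For equal de Broglie wavelengths: λ₁ = λ₂

h/(m₁v₁) = h/(m₂v₂)
m₁v₁ = m₂v₂
v₂ = v₁ · (m₁/m₂)

v₂ = 3.94 × 10^6 m/s × (1.67 × 10^-27 kg / 6.64 × 10^-27 kg)
v₂ = 9.91 × 10^5 m/s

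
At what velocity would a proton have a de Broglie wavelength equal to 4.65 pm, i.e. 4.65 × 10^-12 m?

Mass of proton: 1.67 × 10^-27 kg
8.53 × 10^4 m/s

From λ = h/(mv), solve for v:

v = h/(mλ)
v = (6.626 × 10^-34 J·s) / (1.67 × 10^-27 kg × 4.65 × 10^-12 m)
v = 8.53 × 10^4 m/s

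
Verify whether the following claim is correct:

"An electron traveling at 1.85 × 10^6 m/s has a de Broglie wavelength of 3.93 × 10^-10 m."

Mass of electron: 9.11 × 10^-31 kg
True

The claim is correct.

Using λ = h/(mv):
λ = (6.626 × 10^-34 J·s) / (9.11 × 10^-31 kg × 1.85 × 10^6 m/s)
λ = 3.93 × 10^-10 m

This matches the claimed value.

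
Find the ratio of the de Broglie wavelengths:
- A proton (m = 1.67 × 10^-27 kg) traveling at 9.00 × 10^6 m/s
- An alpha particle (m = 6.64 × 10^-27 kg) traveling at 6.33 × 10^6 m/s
λ₁/λ₂ = 2.80

Using λ = h/(mv):

λ₁ = h/(m₁v₁) = 4.41 × 10^-14 m
λ₂ = h/(m₂v₂) = 1.58 × 10^-14 m

Ratio λ₁/λ₂ = (m₂v₂)/(m₁v₁)
         = (6.64 × 10^-27 kg × 6.33 × 10^6 m/s) / (1.67 × 10^-27 kg × 9.00 × 10^6 m/s)
         = 2.80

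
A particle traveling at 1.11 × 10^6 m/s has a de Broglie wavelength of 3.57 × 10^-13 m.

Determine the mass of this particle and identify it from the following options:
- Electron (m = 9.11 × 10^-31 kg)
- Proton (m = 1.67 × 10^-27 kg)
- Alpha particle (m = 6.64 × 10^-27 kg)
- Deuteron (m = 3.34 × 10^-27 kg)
The particle is a proton.

From λ = h/(mv), solve for mass:

m = h/(λv)
m = (6.626 × 10^-34 J·s) / (3.57 × 10^-13 m × 1.11 × 10^6 m/s)
m = 1.67 × 10^-27 kg

Comparing with the listed masses, this is closest to a proton.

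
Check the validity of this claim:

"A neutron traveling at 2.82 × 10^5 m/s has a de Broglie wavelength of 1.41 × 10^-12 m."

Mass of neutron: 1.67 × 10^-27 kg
True

The claim is correct.

Using λ = h/(mv):
λ = (6.626 × 10^-34 J·s) / (1.67 × 10^-27 kg × 2.82 × 10^5 m/s)
λ = 1.41 × 10^-12 m

This matches the claimed value.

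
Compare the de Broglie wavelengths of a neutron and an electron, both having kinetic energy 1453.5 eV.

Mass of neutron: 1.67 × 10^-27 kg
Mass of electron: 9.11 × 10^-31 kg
The electron has the longer wavelength.

Using λ = h/√(2mKE):

For neutron: λ₁ = h/√(2m₁KE) = 7.51 × 10^-13 m
For electron: λ₂ = h/√(2m₂KE) = 3.22 × 10^-11 m

Since λ ∝ 1/√m at constant kinetic energy, the lighter particle has the longer wavelength.

The electron has the longer de Broglie wavelength.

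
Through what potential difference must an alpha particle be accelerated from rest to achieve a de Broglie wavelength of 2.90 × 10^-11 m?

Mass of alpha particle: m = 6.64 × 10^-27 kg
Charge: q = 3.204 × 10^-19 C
1.23 × 10^-1 V

From λ = h/√(2mqV), we solve for V:

λ² = h²/(2mqV)
V = h²/(2mqλ²)
V = (6.626 × 10^-34 J·s)² / (2 × 6.64 × 10^-27 kg × 3.204 × 10^-19 C × (2.90 × 10^-11 m)²)
V = 1.23 × 10^-1 V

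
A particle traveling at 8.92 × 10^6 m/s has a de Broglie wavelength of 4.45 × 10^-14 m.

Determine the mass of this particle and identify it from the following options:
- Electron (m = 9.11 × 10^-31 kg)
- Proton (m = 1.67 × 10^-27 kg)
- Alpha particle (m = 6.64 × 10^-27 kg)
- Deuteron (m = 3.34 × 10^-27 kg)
The particle is a proton.

From λ = h/(mv), solve for mass:

m = h/(λv)
m = (6.626 × 10^-34 J·s) / (4.45 × 10^-14 m × 8.92 × 10^6 m/s)
m = 1.67 × 10^-27 kg

Comparing with the listed masses, this is closest to a proton.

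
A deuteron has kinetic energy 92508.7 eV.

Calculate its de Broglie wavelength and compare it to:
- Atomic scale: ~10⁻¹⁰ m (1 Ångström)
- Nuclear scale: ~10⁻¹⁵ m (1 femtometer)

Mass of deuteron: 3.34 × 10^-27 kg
λ = 6.66 × 10^-14 m, which is between nuclear and atomic scales.

Using λ = h/√(2mKE):

KE = 92508.7 eV = 1.482 × 10^-14 J

λ = h/√(2mKE)
λ = (6.626 × 10^-34 J·s) / √(2 × 3.34 × 10^-27 kg × 1.482 × 10^-14 J)
λ = 6.66 × 10^-14 m

Comparison:
- Atomic scale (10⁻¹⁰ m): λ is 0.00067× this size
- Nuclear scale (10⁻¹⁵ m): λ is 67× this size

The wavelength is between nuclear and atomic scales.

This wavelength is appropriate for probing atomic structure but too large for nuclear physics experiments.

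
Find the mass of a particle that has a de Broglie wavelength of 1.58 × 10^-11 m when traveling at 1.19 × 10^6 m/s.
3.52 × 10^-29 kg

From the de Broglie relation λ = h/(mv), we solve for m:

m = h/(λv)
m = (6.626 × 10^-34 J·s) / (1.58 × 10^-11 m × 1.19 × 10^6 m/s)
m = 3.52 × 10^-29 kg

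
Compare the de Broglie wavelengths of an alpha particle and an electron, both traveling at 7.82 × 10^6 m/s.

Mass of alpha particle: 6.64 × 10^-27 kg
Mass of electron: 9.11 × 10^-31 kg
The electron has the longer wavelength.

Using λ = h/(mv), since both particles have the same velocity, the wavelength depends only on mass.

For alpha particle: λ₁ = h/(m₁v) = 1.28 × 10^-14 m
For electron: λ₂ = h/(m₂v) = 9.30 × 10^-11 m

Since λ ∝ 1/m at constant velocity, the lighter particle has the longer wavelength.

The electron has the longer de Broglie wavelength.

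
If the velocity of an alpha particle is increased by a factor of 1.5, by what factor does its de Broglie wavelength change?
The wavelength decreases by a factor of 1.5.

From λ = h/(mv), the wavelength is inversely proportional to velocity:

λ ∝ 1/v

If v → 1.5v, then λ → λ/1.5

When velocity is increased by a factor of 1.5, the wavelength decreases by a factor of 1.5.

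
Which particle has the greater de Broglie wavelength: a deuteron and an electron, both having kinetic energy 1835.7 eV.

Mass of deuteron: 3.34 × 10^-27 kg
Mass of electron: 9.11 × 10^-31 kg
The electron has the longer wavelength.

Using λ = h/√(2mKE):

For deuteron: λ₁ = h/√(2m₁KE) = 4.73 × 10^-13 m
For electron: λ₂ = h/√(2m₂KE) = 2.86 × 10^-11 m

Since λ ∝ 1/√m at constant kinetic energy, the lighter particle has the longer wavelength.

The electron has the longer de Broglie wavelength.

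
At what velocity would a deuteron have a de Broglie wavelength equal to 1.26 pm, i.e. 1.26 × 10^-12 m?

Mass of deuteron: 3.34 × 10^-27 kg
1.57 × 10^5 m/s

From λ = h/(mv), solve for v:

v = h/(mλ)
v = (6.626 × 10^-34 J·s) / (3.34 × 10^-27 kg × 1.26 × 10^-12 m)
v = 1.57 × 10^5 m/s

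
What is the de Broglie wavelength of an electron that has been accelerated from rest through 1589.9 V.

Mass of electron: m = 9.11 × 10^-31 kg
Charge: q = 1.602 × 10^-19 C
3.08 × 10^-11 m

When a particle is accelerated through voltage V, it gains kinetic energy KE = qV.

The de Broglie wavelength is then λ = h/√(2mqV):

λ = h/√(2mqV)
λ = (6.626 × 10^-34 J·s) / √(2 × 9.11 × 10^-31 kg × 1.602 × 10^-19 C × 1589.9 V)
λ = 3.08 × 10^-11 m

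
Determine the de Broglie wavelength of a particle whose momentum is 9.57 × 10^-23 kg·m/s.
6.92 × 10^-12 m

Using the de Broglie relation λ = h/p:

λ = h/p
λ = (6.626 × 10^-34 J·s) / (9.57 × 10^-23 kg·m/s)
λ = 6.92 × 10^-12 m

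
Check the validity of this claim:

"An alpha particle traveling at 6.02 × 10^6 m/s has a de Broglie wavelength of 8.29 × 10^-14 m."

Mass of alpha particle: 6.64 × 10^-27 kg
False

The claim is incorrect.

Using λ = h/(mv):
λ = (6.626 × 10^-34 J·s) / (6.64 × 10^-27 kg × 6.02 × 10^6 m/s)
λ = 1.66 × 10^-14 m

The actual wavelength differs from the claimed 8.29 × 10^-14 m.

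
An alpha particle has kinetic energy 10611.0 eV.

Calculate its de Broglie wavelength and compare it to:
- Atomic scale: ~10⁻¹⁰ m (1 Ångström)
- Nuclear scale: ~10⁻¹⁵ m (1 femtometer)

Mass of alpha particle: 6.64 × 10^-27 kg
λ = 1.39 × 10^-13 m, which is between nuclear and atomic scales.

Using λ = h/√(2mKE):

KE = 10611.0 eV = 1.700 × 10^-15 J

λ = h/√(2mKE)
λ = (6.626 × 10^-34 J·s) / √(2 × 6.64 × 10^-27 kg × 1.700 × 10^-15 J)
λ = 1.39 × 10^-13 m

Comparison:
- Atomic scale (10⁻¹⁰ m): λ is 0.0014× this size
- Nuclear scale (10⁻¹⁵ m): λ is 1.4e+02× this size

The wavelength is between nuclear and atomic scales.

This wavelength is appropriate for probing atomic structure but too large for nuclear physics experiments.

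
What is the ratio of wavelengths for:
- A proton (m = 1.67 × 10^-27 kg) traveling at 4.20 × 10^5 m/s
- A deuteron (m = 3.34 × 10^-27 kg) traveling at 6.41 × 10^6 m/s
λ₁/λ₂ = 30.5

Using λ = h/(mv):

λ₁ = h/(m₁v₁) = 9.45 × 10^-13 m
λ₂ = h/(m₂v₂) = 3.09 × 10^-14 m

Ratio λ₁/λ₂ = (m₂v₂)/(m₁v₁)
         = (3.34 × 10^-27 kg × 6.41 × 10^6 m/s) / (1.67 × 10^-27 kg × 4.20 × 10^5 m/s)
         = 30.5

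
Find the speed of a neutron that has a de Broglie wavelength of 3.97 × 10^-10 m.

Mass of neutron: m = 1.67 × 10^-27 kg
9.99 × 10^2 m/s

From the de Broglie relation λ = h/(mv), we solve for v:

v = h/(mλ)
v = (6.626 × 10^-34 J·s) / (1.67 × 10^-27 kg × 3.97 × 10^-10 m)
v = 9.99 × 10^2 m/s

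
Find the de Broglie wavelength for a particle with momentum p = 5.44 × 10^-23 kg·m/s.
1.22 × 10^-11 m

Using the de Broglie relation λ = h/p:

λ = h/p
λ = (6.626 × 10^-34 J·s) / (5.44 × 10^-23 kg·m/s)
λ = 1.22 × 10^-11 m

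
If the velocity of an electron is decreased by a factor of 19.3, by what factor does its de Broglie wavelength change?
The wavelength increases by a factor of 19.3.

From λ = h/(mv), the wavelength is inversely proportional to velocity:

λ ∝ 1/v

If v → v/19.3, then λ → 19.3λ

When velocity is decreased by a factor of 19.3, the wavelength increases by a factor of 19.3.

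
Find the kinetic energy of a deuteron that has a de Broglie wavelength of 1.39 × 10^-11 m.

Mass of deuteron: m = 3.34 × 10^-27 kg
3.40 × 10^-19 J (or 2.12 eV)

From λ = h/√(2mKE), we solve for KE:

λ² = h²/(2mKE)
KE = h²/(2mλ²)
KE = (6.626 × 10^-34 J·s)² / (2 × 3.34 × 10^-27 kg × (1.39 × 10^-11 m)²)
KE = 3.40 × 10^-19 J
KE = 2.12 eV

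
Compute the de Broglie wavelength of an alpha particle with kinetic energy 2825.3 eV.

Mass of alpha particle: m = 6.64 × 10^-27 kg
2.70 × 10^-13 m

Using λ = h/√(2mKE):

First convert KE to Joules: KE = 2825.3 eV = 4.527 × 10^-16 J

λ = h/√(2mKE)
λ = (6.626 × 10^-34 J·s) / √(2 × 6.64 × 10^-27 kg × 4.527 × 10^-16 J)
λ = 2.70 × 10^-13 m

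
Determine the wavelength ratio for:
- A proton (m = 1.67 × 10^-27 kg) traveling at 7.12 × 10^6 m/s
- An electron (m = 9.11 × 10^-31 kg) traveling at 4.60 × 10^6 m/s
λ₁/λ₂ = 3.52 × 10^-4

Using λ = h/(mv):

λ₁ = h/(m₁v₁) = 5.57 × 10^-14 m
λ₂ = h/(m₂v₂) = 1.58 × 10^-10 m

Ratio λ₁/λ₂ = (m₂v₂)/(m₁v₁)
         = (9.11 × 10^-31 kg × 4.60 × 10^6 m/s) / (1.67 × 10^-27 kg × 7.12 × 10^6 m/s)
         = 3.52 × 10^-4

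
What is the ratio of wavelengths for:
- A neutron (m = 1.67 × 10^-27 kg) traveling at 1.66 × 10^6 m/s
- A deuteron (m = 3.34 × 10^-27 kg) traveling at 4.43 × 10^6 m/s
λ₁/λ₂ = 5.34

Using λ = h/(mv):

λ₁ = h/(m₁v₁) = 2.39 × 10^-13 m
λ₂ = h/(m₂v₂) = 4.48 × 10^-14 m

Ratio λ₁/λ₂ = (m₂v₂)/(m₁v₁)
         = (3.34 × 10^-27 kg × 4.43 × 10^6 m/s) / (1.67 × 10^-27 kg × 1.66 × 10^6 m/s)
         = 5.34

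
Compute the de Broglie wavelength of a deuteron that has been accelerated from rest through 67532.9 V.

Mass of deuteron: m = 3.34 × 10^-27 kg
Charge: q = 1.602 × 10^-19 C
7.79 × 10^-14 m

When a particle is accelerated through voltage V, it gains kinetic energy KE = qV.

The de Broglie wavelength is then λ = h/√(2mqV):

λ = h/√(2mqV)
λ = (6.626 × 10^-34 J·s) / √(2 × 3.34 × 10^-27 kg × 1.602 × 10^-19 C × 67532.9 V)
λ = 7.79 × 10^-14 m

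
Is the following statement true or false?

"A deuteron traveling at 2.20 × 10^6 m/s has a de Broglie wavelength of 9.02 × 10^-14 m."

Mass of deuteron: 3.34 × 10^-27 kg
True

The claim is correct.

Using λ = h/(mv):
λ = (6.626 × 10^-34 J·s) / (3.34 × 10^-27 kg × 2.20 × 10^6 m/s)
λ = 9.02 × 10^-14 m

This matches the claimed value.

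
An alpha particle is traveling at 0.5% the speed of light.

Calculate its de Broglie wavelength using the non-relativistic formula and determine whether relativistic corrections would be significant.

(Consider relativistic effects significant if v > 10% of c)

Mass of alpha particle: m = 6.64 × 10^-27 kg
No, relativistic corrections are not needed.

Using the non-relativistic de Broglie formula λ = h/(mv):

v = 0.5% × c = 1.499 × 10^6 m/s

λ = h/(mv)
λ = (6.626 × 10^-34 J·s) / (6.64 × 10^-27 kg × 1.499 × 10^6 m/s)
λ = 6.66 × 10^-14 m

Since v = 0.5% of c < 10% of c, relativistic corrections are NOT significant and this non-relativistic result is a good approximation.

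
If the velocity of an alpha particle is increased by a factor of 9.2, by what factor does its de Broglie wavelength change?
The wavelength decreases by a factor of 9.2.

From λ = h/(mv), the wavelength is inversely proportional to velocity:

λ ∝ 1/v

If v → 9.2v, then λ → λ/9.2

When velocity is increased by a factor of 9.2, the wavelength decreases by a factor of 9.2.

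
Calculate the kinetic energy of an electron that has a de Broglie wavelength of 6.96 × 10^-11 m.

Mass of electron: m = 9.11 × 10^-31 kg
4.97 × 10^-17 J (or 310 eV)

From λ = h/√(2mKE), we solve for KE:

λ² = h²/(2mKE)
KE = h²/(2mλ²)
KE = (6.626 × 10^-34 J·s)² / (2 × 9.11 × 10^-31 kg × (6.96 × 10^-11 m)²)
KE = 4.97 × 10^-17 J
KE = 310 eV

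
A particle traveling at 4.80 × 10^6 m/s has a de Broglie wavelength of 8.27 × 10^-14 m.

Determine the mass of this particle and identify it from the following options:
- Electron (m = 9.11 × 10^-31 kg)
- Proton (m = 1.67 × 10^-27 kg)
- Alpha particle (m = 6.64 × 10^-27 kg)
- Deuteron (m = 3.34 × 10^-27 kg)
The particle is a proton.

From λ = h/(mv), solve for mass:

m = h/(λv)
m = (6.626 × 10^-34 J·s) / (8.27 × 10^-14 m × 4.80 × 10^6 m/s)
m = 1.67 × 10^-27 kg

Comparing with the listed masses, this is closest to a proton.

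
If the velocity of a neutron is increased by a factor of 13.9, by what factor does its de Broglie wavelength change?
The wavelength decreases by a factor of 13.9.

From λ = h/(mv), the wavelength is inversely proportional to velocity:

λ ∝ 1/v

If v → 13.9v, then λ → λ/13.9

When velocity is increased by a factor of 13.9, the wavelength decreases by a factor of 13.9.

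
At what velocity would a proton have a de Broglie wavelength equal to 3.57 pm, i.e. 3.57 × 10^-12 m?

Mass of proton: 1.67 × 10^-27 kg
1.11 × 10^5 m/s

From λ = h/(mv), solve for v:

v = h/(mλ)
v = (6.626 × 10^-34 J·s) / (1.67 × 10^-27 kg × 3.57 × 10^-12 m)
v = 1.11 × 10^5 m/s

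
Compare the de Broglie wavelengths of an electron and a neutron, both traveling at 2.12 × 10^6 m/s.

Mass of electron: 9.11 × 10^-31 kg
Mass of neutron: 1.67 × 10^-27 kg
The electron has the longer wavelength.

Using λ = h/(mv), since both particles have the same velocity, the wavelength depends only on mass.

For electron: λ₁ = h/(m₁v) = 3.43 × 10^-10 m
For neutron: λ₂ = h/(m₂v) = 1.87 × 10^-13 m

Since λ ∝ 1/m at constant velocity, the lighter particle has the longer wavelength.

The electron has the longer de Broglie wavelength.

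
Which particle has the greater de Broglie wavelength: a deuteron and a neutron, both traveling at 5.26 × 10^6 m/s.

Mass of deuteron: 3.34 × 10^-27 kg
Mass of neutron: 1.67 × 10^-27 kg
The neutron has the longer wavelength.

Using λ = h/(mv), since both particles have the same velocity, the wavelength depends only on mass.

For deuteron: λ₁ = h/(m₁v) = 3.77 × 10^-14 m
For neutron: λ₂ = h/(m₂v) = 7.54 × 10^-14 m

Since λ ∝ 1/m at constant velocity, the lighter particle has the longer wavelength.

The neutron has the longer de Broglie wavelength.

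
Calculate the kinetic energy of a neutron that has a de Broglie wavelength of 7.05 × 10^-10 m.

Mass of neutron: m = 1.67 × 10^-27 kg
2.64 × 10^-22 J (or 1.65 × 10^-3 eV)

From λ = h/√(2mKE), we solve for KE:

λ² = h²/(2mKE)
KE = h²/(2mλ²)
KE = (6.626 × 10^-34 J·s)² / (2 × 1.67 × 10^-27 kg × (7.05 × 10^-10 m)²)
KE = 2.64 × 10^-22 J
KE = 1.65 × 10^-3 eV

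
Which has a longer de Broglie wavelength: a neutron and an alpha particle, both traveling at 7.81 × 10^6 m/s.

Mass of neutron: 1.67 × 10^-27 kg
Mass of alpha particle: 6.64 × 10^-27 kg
The neutron has the longer wavelength.

Using λ = h/(mv), since both particles have the same velocity, the wavelength depends only on mass.

For neutron: λ₁ = h/(m₁v) = 5.08 × 10^-14 m
For alpha particle: λ₂ = h/(m₂v) = 1.28 × 10^-14 m

Since λ ∝ 1/m at constant velocity, the lighter particle has the longer wavelength.

The neutron has the longer de Broglie wavelength.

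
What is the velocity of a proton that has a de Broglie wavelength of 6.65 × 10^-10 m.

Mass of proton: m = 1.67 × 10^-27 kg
5.97 × 10^2 m/s

From the de Broglie relation λ = h/(mv), we solve for v:

v = h/(mλ)
v = (6.626 × 10^-34 J·s) / (1.67 × 10^-27 kg × 6.65 × 10^-10 m)
v = 5.97 × 10^2 m/s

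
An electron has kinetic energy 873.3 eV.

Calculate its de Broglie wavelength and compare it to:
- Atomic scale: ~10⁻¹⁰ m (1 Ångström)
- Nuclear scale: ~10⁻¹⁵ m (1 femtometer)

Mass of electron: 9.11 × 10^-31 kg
λ = 4.15 × 10^-11 m, which is between nuclear and atomic scales.

Using λ = h/√(2mKE):

KE = 873.3 eV = 1.399 × 10^-16 J

λ = h/√(2mKE)
λ = (6.626 × 10^-34 J·s) / √(2 × 9.11 × 10^-31 kg × 1.399 × 10^-16 J)
λ = 4.15 × 10^-11 m

Comparison:
- Atomic scale (10⁻¹⁰ m): λ is 0.41× this size
- Nuclear scale (10⁻¹⁵ m): λ is 4.1e+04× this size

The wavelength is between nuclear and atomic scales.

This wavelength is appropriate for probing atomic structure but too large for nuclear physics experiments.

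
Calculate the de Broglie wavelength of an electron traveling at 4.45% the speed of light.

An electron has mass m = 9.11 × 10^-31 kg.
5.45 × 10^-11 m

Using the de Broglie relation λ = h/(mv):

v = 4.45% × c = 1.334 × 10^7 m/s

λ = h/(mv)
λ = (6.626 × 10^-34 J·s) / (9.11 × 10^-31 kg × 1.334 × 10^7 m/s)
λ = 5.45 × 10^-11 m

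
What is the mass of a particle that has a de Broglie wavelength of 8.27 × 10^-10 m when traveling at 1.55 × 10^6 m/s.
5.17 × 10^-31 kg

From the de Broglie relation λ = h/(mv), we solve for m:

m = h/(λv)
m = (6.626 × 10^-34 J·s) / (8.27 × 10^-10 m × 1.55 × 10^6 m/s)
m = 5.17 × 10^-31 kg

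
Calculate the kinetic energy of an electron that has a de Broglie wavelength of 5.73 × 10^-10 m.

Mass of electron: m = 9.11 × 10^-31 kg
7.34 × 10^-19 J (or 4.58 eV)

From λ = h/√(2mKE), we solve for KE:

λ² = h²/(2mKE)
KE = h²/(2mλ²)
KE = (6.626 × 10^-34 J·s)² / (2 × 9.11 × 10^-31 kg × (5.73 × 10^-10 m)²)
KE = 7.34 × 10^-19 J
KE = 4.58 eV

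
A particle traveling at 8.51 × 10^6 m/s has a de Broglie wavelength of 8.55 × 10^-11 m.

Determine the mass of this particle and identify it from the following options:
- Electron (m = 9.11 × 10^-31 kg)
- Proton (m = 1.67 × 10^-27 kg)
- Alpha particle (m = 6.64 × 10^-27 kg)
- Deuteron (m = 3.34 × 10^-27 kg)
The particle is an electron.

From λ = h/(mv), solve for mass:

m = h/(λv)
m = (6.626 × 10^-34 J·s) / (8.55 × 10^-11 m × 8.51 × 10^6 m/s)
m = 9.11 × 10^-31 kg

Comparing with the listed masses, this is closest to an electron.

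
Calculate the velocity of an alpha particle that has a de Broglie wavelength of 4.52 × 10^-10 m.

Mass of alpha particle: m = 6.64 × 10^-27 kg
2.21 × 10^2 m/s

From the de Broglie relation λ = h/(mv), we solve for v:

v = h/(mλ)
v = (6.626 × 10^-34 J·s) / (6.64 × 10^-27 kg × 4.52 × 10^-10 m)
v = 2.21 × 10^2 m/s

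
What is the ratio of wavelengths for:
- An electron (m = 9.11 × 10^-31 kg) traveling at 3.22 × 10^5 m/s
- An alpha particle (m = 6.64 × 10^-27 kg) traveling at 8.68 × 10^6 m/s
λ₁/λ₂ = 1.96 × 10^5

Using λ = h/(mv):

λ₁ = h/(m₁v₁) = 2.26 × 10^-9 m
λ₂ = h/(m₂v₂) = 1.15 × 10^-14 m

Ratio λ₁/λ₂ = (m₂v₂)/(m₁v₁)
         = (6.64 × 10^-27 kg × 8.68 × 10^6 m/s) / (9.11 × 10^-31 kg × 3.22 × 10^5 m/s)
         = 1.96 × 10^5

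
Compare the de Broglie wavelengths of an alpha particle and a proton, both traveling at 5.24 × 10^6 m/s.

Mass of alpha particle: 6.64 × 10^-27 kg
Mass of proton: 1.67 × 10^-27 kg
The proton has the longer wavelength.

Using λ = h/(mv), since both particles have the same velocity, the wavelength depends only on mass.

For alpha particle: λ₁ = h/(m₁v) = 1.90 × 10^-14 m
For proton: λ₂ = h/(m₂v) = 7.57 × 10^-14 m

Since λ ∝ 1/m at constant velocity, the lighter particle has the longer wavelength.

The proton has the longer de Broglie wavelength.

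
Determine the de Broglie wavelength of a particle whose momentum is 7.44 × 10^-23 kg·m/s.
8.91 × 10^-12 m

Using the de Broglie relation λ = h/p:

λ = h/p
λ = (6.626 × 10^-34 J·s) / (7.44 × 10^-23 kg·m/s)
λ = 8.91 × 10^-12 m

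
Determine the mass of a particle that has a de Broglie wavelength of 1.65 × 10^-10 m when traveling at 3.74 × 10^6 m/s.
1.07 × 10^-30 kg

From the de Broglie relation λ = h/(mv), we solve for m:

m = h/(λv)
m = (6.626 × 10^-34 J·s) / (1.65 × 10^-10 m × 3.74 × 10^6 m/s)
m = 1.07 × 10^-30 kg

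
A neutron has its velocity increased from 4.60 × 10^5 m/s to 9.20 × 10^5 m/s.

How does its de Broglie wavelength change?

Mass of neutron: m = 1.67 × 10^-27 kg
The wavelength decreases by a factor of 2.

Using λ = h/(mv):

Initial wavelength: λ₁ = h/(mv₁) = 8.63 × 10^-13 m
Final wavelength: λ₂ = h/(mv₂) = 4.31 × 10^-13 m

Since λ ∝ 1/v, when velocity increases by a factor of 2, the wavelength decreases by a factor of 2.

λ₂/λ₁ = v₁/v₂ = 1/2

The wavelength decreases by a factor of 2.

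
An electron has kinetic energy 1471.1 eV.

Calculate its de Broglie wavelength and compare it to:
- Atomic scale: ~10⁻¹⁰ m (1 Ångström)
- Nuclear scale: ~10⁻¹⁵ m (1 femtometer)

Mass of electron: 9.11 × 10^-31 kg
λ = 3.20 × 10^-11 m, which is between nuclear and atomic scales.

Using λ = h/√(2mKE):

KE = 1471.1 eV = 2.357 × 10^-16 J

λ = h/√(2mKE)
λ = (6.626 × 10^-34 J·s) / √(2 × 9.11 × 10^-31 kg × 2.357 × 10^-16 J)
λ = 3.20 × 10^-11 m

Comparison:
- Atomic scale (10⁻¹⁰ m): λ is 0.32× this size
- Nuclear scale (10⁻¹⁵ m): λ is 3.2e+04× this size

The wavelength is between nuclear and atomic scales.

This wavelength is appropriate for probing atomic structure but too large for nuclear physics experiments.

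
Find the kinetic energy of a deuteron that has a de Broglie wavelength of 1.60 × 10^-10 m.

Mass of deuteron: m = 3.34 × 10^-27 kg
2.57 × 10^-21 J (or 0.0160 eV)

From λ = h/√(2mKE), we solve for KE:

λ² = h²/(2mKE)
KE = h²/(2mλ²)
KE = (6.626 × 10^-34 J·s)² / (2 × 3.34 × 10^-27 kg × (1.60 × 10^-10 m)²)
KE = 2.57 × 10^-21 J
KE = 0.0160 eV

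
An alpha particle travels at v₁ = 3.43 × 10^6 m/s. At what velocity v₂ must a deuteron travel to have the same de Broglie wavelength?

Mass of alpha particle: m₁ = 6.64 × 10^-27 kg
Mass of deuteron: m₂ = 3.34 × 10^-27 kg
v₂ = 6.82 × 10^6 m/s

For equal de Broglie wavelengths: λ₁ = λ₂

h/(m₁v₁) = h/(m₂v₂)
m₁v₁ = m₂v₂
v₂ = v₁ · (m₁/m₂)

v₂ = 3.43 × 10^6 m/s × (6.64 × 10^-27 kg / 3.34 × 10^-27 kg)
v₂ = 6.82 × 10^6 m/s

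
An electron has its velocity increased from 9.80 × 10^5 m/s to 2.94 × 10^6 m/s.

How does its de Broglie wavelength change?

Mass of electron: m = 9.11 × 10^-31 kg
The wavelength decreases by a factor of 3.

Using λ = h/(mv):

Initial wavelength: λ₁ = h/(mv₁) = 7.42 × 10^-10 m
Final wavelength: λ₂ = h/(mv₂) = 2.47 × 10^-10 m

Since λ ∝ 1/v, when velocity increases by a factor of 3, the wavelength decreases by a factor of 3.

λ₂/λ₁ = v₁/v₂ = 1/3

The wavelength decreases by a factor of 3.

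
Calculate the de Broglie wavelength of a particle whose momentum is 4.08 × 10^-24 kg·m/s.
1.62 × 10^-10 m

Using the de Broglie relation λ = h/p:

λ = h/p
λ = (6.626 × 10^-34 J·s) / (4.08 × 10^-24 kg·m/s)
λ = 1.62 × 10^-10 m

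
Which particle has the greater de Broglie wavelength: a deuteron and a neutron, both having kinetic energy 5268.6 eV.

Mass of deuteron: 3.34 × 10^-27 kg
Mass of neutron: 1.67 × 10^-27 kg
The neutron has the longer wavelength.

Using λ = h/√(2mKE):

For deuteron: λ₁ = h/√(2m₁KE) = 2.79 × 10^-13 m
For neutron: λ₂ = h/√(2m₂KE) = 3.95 × 10^-13 m

Since λ ∝ 1/√m at constant kinetic energy, the lighter particle has the longer wavelength.

The neutron has the longer de Broglie wavelength.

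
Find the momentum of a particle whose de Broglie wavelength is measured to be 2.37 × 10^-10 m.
2.80 × 10^-24 kg·m/s

From the de Broglie relation λ = h/p, we solve for p:

p = h/λ
p = (6.626 × 10^-34 J·s) / (2.37 × 10^-10 m)
p = 2.80 × 10^-24 kg·m/s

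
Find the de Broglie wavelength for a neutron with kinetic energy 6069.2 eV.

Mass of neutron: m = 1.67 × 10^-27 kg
3.68 × 10^-13 m

Using λ = h/√(2mKE):

First convert KE to Joules: KE = 6069.2 eV = 9.724 × 10^-16 J

λ = h/√(2mKE)
λ = (6.626 × 10^-34 J·s) / √(2 × 1.67 × 10^-27 kg × 9.724 × 10^-16 J)
λ = 3.68 × 10^-13 m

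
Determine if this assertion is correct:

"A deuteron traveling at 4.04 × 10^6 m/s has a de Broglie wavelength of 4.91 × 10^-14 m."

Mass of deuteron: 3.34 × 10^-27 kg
True

The claim is correct.

Using λ = h/(mv):
λ = (6.626 × 10^-34 J·s) / (3.34 × 10^-27 kg × 4.04 × 10^6 m/s)
λ = 4.91 × 10^-14 m

This matches the claimed value.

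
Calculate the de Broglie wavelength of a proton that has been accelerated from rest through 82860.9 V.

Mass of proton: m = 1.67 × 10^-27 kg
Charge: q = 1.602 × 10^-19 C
9.95 × 10^-14 m

When a particle is accelerated through voltage V, it gains kinetic energy KE = qV.

The de Broglie wavelength is then λ = h/√(2mqV):

λ = h/√(2mqV)
λ = (6.626 × 10^-34 J·s) / √(2 × 1.67 × 10^-27 kg × 1.602 × 10^-19 C × 82860.9 V)
λ = 9.95 × 10^-14 m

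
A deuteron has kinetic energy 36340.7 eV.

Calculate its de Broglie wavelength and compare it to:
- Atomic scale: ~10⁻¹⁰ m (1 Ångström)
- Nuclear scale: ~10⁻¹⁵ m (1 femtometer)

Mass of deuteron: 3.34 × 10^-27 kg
λ = 1.06 × 10^-13 m, which is between nuclear and atomic scales.

Using λ = h/√(2mKE):

KE = 36340.7 eV = 5.822 × 10^-15 J

λ = h/√(2mKE)
λ = (6.626 × 10^-34 J·s) / √(2 × 3.34 × 10^-27 kg × 5.822 × 10^-15 J)
λ = 1.06 × 10^-13 m

Comparison:
- Atomic scale (10⁻¹⁰ m): λ is 0.0011× this size
- Nuclear scale (10⁻¹⁵ m): λ is 1.1e+02× this size

The wavelength is between nuclear and atomic scales.

This wavelength is appropriate for probing atomic structure but too large for nuclear physics experiments.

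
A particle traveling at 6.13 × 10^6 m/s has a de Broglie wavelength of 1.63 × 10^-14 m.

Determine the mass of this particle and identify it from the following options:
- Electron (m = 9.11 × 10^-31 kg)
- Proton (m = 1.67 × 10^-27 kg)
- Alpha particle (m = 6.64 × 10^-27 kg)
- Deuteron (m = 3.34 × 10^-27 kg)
The particle is an alpha particle.

From λ = h/(mv), solve for mass:

m = h/(λv)
m = (6.626 × 10^-34 J·s) / (1.63 × 10^-14 m × 6.13 × 10^6 m/s)
m = 6.63 × 10^-27 kg

Comparing with the listed masses, this is closest to an alpha particle.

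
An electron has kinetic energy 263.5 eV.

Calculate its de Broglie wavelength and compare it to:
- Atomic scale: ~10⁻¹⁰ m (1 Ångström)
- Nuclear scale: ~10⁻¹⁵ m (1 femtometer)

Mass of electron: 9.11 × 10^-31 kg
λ = 7.55 × 10^-11 m, which is between nuclear and atomic scales.

Using λ = h/√(2mKE):

KE = 263.5 eV = 4.222 × 10^-17 J

λ = h/√(2mKE)
λ = (6.626 × 10^-34 J·s) / √(2 × 9.11 × 10^-31 kg × 4.222 × 10^-17 J)
λ = 7.55 × 10^-11 m

Comparison:
- Atomic scale (10⁻¹⁰ m): λ is 0.76× this size
- Nuclear scale (10⁻¹⁵ m): λ is 7.6e+04× this size

The wavelength is between nuclear and atomic scales.

This wavelength is appropriate for probing atomic structure but too large for nuclear physics experiments.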